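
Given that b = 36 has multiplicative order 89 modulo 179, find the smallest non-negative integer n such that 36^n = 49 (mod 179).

Successive powers of 36 modulo 179:
  36^0=1  36^1=36  36^2=43  36^3=116  36^4=59  36^5=155
  36^6=31  36^7=42  36^8=80  36^9=16  36^10=39  36^11=151
  36^12=66  36^13=49
So 36^13 ≡ 49 (mod 179), giving n = 13.

13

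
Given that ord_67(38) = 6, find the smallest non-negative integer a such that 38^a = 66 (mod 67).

3

Successive powers of 38 modulo 67:
  38^0=1  38^1=38  38^2=37  38^3=66
So 38^3 ≡ 66 (mod 67), giving a = 3.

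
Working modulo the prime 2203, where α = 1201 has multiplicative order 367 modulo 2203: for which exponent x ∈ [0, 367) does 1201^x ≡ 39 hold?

Baby-step giant-step with m = ceil(sqrt(367)) = 20.
Baby table (1201^j mod 2203 for j=0..19):
  0:1  1:1201  2:1639  3:1160  4:864  5:51  6:1770  7:2078
  8:1882  9:4  10:398  11:2150  12:234  13:1253  14:204  15:471
  16:1703  17:919  18:16  19:1592
Giant step factor: 1201^(-20) ≡ 239 (mod 2203).
Scan 39·239^i mod 2203 for i = 0, 1, …:
  i=0: 39   i=1: 509   i=2: 486   i=3: 1598
  i=4: 803   i=5: 256   i=6: 1703
Match at i=6, j=16: x = 6·20 + 16 = 136.

136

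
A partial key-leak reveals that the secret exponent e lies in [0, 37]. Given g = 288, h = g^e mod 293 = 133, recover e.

12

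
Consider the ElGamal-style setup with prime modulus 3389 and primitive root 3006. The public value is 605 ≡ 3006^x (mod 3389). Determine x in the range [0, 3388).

2322

Baby-step giant-step with m = ceil(sqrt(3388)) = 59.
Baby table (3006^j mod 3389 for j=0..58):
  0:1  1:3006  2:962  3:955  4:247  5:291  6:384  7:2044
  8:7  9:708  10:3345  11:3296  12:1729  13:2037  14:2688  15:752
  16:49  17:1567  18:3081  19:2738  20:1936  21:703  22:1871  23:1875
  24:343  25:802  26:1233  27:2221  28:3385  29:1532  30:2930  31:2958
  32:2401  33:2225  34:1853  35:1991  36:3361  37:557  38:176  39:372
  40:3251  41:2019  42:2804  43:381  44:3193  45:510  46:1232  47:2604
  48:2423  49:577  50:2683  51:2667  52:2017  53:181  54:1846  55:1283
  56:16  57:650  58:1836
Giant step factor: 3006^(-59) ≡ 517 (mod 3389).
Scan 605·517^i mod 3389 for i = 0, 1, …:
  i=0: 605   i=1: 997   i=2: 321   i=3: 3285
  i=4: 456   i=5: 1911   i=6: 1788   i=7: 2588
  i=8: 2730   i=9: 1586     …   i=38: 2099
  i=39: 703
Match at i=39, j=21: x = 39·59 + 21 = 2322.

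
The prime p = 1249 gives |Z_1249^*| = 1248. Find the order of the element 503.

624

The order of 503 must divide p − 1 = 1248 = 2^5 · 3 · 13.
Divisors: 1, 2, 3, 4, 6, 8, 12, 13, 16, 24, 26, 32, 39, 48, 52, 78, 96, 104, 156, 208, 312, 416, 624, 1248.
Check each in increasing order: 503^1 ≡ 503;  503^2 ≡ 711;  503^3 ≡ 419;  503^4 ≡ 925;  503^6 ≡ 701;  503^8 ≡ 60;  503^12 ≡ 544;  503^13 ≡ 101;  503^16 ≡ 1102;  503^24 ≡ 1172;  503^26 ≡ 209;  503^32 ≡ 376;  503^39 ≡ 1125;  503^48 ≡ 933;  503^52 ≡ 1215;  503^78 ≡ 388;  503^96 ≡ 1185;  503^104 ≡ 1156;  503^156 ≡ 664;  503^208 ≡ 1155;  503^312 ≡ 1248;  503^416 ≡ 93;  503^624 ≡ 1.
Smallest exponent giving 1 is 624.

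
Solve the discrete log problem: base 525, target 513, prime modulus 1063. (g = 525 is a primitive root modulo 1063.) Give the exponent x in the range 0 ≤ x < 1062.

703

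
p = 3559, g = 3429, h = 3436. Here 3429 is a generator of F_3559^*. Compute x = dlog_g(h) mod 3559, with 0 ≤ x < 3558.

3072

Baby-step giant-step with m = ceil(sqrt(3558)) = 60.
Baby table (3429^j mod 3559 for j=0..59):
  0:1  1:3429  2:2664  3:2462  4:250  5:3090  6:467  7:3352
  8:1997  9:197  10:2862  11:1635  12:990  13:2983  14:141  15:3024
  16:1929  17:1919  18:3219  19:1492  20:1785  21:2844  22:416  23:2864
  24:1375  25:2759  26:789  27:641  28:2086  29:2863  30:1505  31:95
  32:1886  33:391  34:2555  35:2396  36:1712  37:1657  38:1689  39:1088
  40:920  41:1406  42:2288  43:1516  44:2224  45:2718  46:2560  47:1746
  48:796  49:3290  50:2939  51:2302  52:3255  53:371  54:1596  55:2501
  56:2298  57:216  58:392  59:2425
Giant step factor: 3429^(-60) ≡ 2575 (mod 3559).
Scan 3436·2575^i mod 3559 for i = 0, 1, …:
  i=0: 3436   i=1: 26   i=2: 2888   i=3: 1849
  i=4: 2792   i=5: 220   i=6: 619   i=7: 3052
  i=8: 628   i=9: 1314     …   i=50: 1887
  i=51: 990
Match at i=51, j=12: x = 51·60 + 12 = 3072.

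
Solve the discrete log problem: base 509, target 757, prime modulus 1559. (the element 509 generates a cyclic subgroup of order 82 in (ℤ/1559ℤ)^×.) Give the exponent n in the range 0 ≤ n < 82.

75

Baby-step giant-step with m = ceil(sqrt(82)) = 10.
Baby table (509^j mod 1559 for j=0..9):
  0:1  1:509  2:287  3:1096  4:1301  5:1193  6:786  7:970
  8:1086  9:888
Giant step factor: 509^(-10) ≡ 1123 (mod 1559).
Scan 757·1123^i mod 1559 for i = 0, 1, …:
  i=0: 757   i=1: 456   i=2: 736   i=3: 258
  i=4: 1319   i=5: 187   i=6: 1095   i=7: 1193
Match at i=7, j=5: n = 7·10 + 5 = 75.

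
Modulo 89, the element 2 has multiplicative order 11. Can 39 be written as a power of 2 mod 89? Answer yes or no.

⟨2⟩ has order 11; its elements mod 89 are {1, 2, 4, 8, 16, 32, 39, 45, 64, 67, 78}.
39 is in this set.

yes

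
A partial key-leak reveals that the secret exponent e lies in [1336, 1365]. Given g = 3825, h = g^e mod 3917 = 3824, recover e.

1358

Compute 3825^1336 mod 3917 = 2707, then multiply by 3825 repeatedly:
  3825^1336=2707  3825^1337=1644  3825^1338=1515  3825^1339=1632  3825^1340=2619
  3825^1341=1906  3825^1342=913  3825^1343=2178  3825^1344=3308  3825^1345=1190
  3825^1346=196  3825^1347=1553  3825^1348=2053  3825^1349=3057  3825^1350=780
  3825^1351=2663  3825^1352=1775  3825^1353=1214  3825^1354=1905  3825^1355=1005
  3825^1356=1548  3825^1357=2513  3825^1358=3824
Found 3824 at exponent 1358.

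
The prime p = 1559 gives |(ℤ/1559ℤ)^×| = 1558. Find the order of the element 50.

The order of 50 must divide p − 1 = 1558 = 2 · 19 · 41.
Divisors: 1, 2, 19, 38, 41, 82, 779, 1558.
Check each in increasing order: 50^1 ≡ 50;  50^2 ≡ 941;  50^19 ≡ 786;  50^38 ≡ 432;  50^41 ≡ 917;  50^82 ≡ 588;  50^779 ≡ 1.
Smallest exponent giving 1 is 779.

779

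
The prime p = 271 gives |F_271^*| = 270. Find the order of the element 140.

27

The order of 140 must divide p − 1 = 270 = 2 · 3^3 · 5.
Divisors: 1, 2, 3, 5, 6, 9, 10, 15, 18, 27, 30, 45, 54, 90, 135, 270.
Check each in increasing order: 140^1 ≡ 140;  140^2 ≡ 88;  140^3 ≡ 125;  140^5 ≡ 160;  140^6 ≡ 178;  140^9 ≡ 28;  140^10 ≡ 126;  140^15 ≡ 106;  140^18 ≡ 242;  140^27 ≡ 1.
Smallest exponent giving 1 is 27.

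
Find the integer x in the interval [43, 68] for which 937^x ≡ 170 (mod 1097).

47

Compute 937^43 mod 1097 = 125, then multiply by 937 repeatedly:
  937^43=125  937^44=843  937^45=51  937^46=616  937^47=170
Found 170 at exponent 47.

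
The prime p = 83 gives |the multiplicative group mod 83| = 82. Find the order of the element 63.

The order of 63 must divide p − 1 = 82 = 2 · 41.
Divisors: 1, 2, 41, 82.
Check each in increasing order: 63^1 ≡ 63;  63^2 ≡ 68;  63^41 ≡ 1.
Smallest exponent giving 1 is 41.

41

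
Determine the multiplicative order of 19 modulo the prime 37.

The order of 19 must divide p − 1 = 36 = 2^2 · 3^2.
Divisors: 1, 2, 3, 4, 6, 9, 12, 18, 36.
Check each in increasing order: 19^1 ≡ 19;  19^2 ≡ 28;  19^3 ≡ 14;  19^4 ≡ 7;  19^6 ≡ 11;  19^9 ≡ 6;  19^12 ≡ 10;  19^18 ≡ 36;  19^36 ≡ 1.
Smallest exponent giving 1 is 36.

36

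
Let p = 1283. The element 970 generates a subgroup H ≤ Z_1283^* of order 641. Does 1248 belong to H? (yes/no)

1248 ∈ ⟨970⟩ iff 1248^641 ≡ 1 (mod 1283), since |⟨970⟩| = 641.
1248^641 mod 1283 = 1282.
Since 1282 ≠ 1, 1248 does not lie in the subgroup.

no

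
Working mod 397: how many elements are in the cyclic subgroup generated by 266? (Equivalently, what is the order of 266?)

The order of 266 must divide p − 1 = 396 = 2^2 · 3^2 · 11.
Divisors: 1, 2, 3, 4, 6, 9, 11, 12, 18, 22, 33, 36, 44, 66, 99, 132, 198, 396.
Check each in increasing order: 266^1 ≡ 266;  266^2 ≡ 90;  266^3 ≡ 120;  266^4 ≡ 160;  266^6 ≡ 108;  266^9 ≡ 256;  266^11 ≡ 14;  266^12 ≡ 151;  266^18 ≡ 31;  266^22 ≡ 196;  266^33 ≡ 362;  266^36 ≡ 167;  266^44 ≡ 304;  266^66 ≡ 34;  266^99 ≡ 1.
Smallest exponent giving 1 is 99.

99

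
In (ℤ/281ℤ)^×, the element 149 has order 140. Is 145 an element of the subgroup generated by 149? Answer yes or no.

yes

145 ∈ ⟨149⟩ iff 145^140 ≡ 1 (mod 281), since |⟨149⟩| = 140.
145^140 mod 281 = 1.
Since 1 = 1, 145 lies in the subgroup.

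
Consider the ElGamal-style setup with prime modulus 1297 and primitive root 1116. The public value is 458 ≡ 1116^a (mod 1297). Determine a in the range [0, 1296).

219

Baby-step giant-step with m = ceil(sqrt(1296)) = 36.
Baby table (1116^j mod 1297 for j=0..35):
  0:1  1:1116  2:336  3:143  4:57  5:59  6:994  7:369
  8:655  9:769  10:887  11:281  12:1019  13:1032  14:1273  15:453
  16:1015  17:459  18:1226  19:1178  20:787  21:223  22:1141  23:999
  24:761  25:1038  26:187  27:1172  28:576  29:801  30:283  31:657
  32:407  33:262  34:567  35:1133
Giant step factor: 1116^(-36) ≡ 1147 (mod 1297).
Scan 458·1147^i mod 1297 for i = 0, 1, …:
  i=0: 458   i=1: 41   i=2: 335   i=3: 333
  i=4: 633   i=5: 1028   i=6: 143
Match at i=6, j=3: a = 6·36 + 3 = 219.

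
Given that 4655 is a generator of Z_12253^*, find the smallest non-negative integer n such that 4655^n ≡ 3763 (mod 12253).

Baby-step giant-step with m = ceil(sqrt(12252)) = 111.
Baby table (4655^j mod 12253 for j=0..110):
  0:1  1:4655  2:5721  3:5486  4:2078  5:5473  6:2828  7:4618
  8:5028  9:2110  10:7397  11:2105  12:8628  13:10259  14:5704  15:12122
  16:2845  17:10235  18:4261  19:9601  20:5964  21:9375  22:7692  23:2994
  24:5409  25:11233  26:6064  27:9261  28:3901  29:209  30:4908  31:7148
  32:7045  33:5447  34:4328  35:2908  36:9428  37:9347  38:12135  39:2095
  40:11090  41:2061  42:12109  43:3595  44:9380  45:6461  46:7093  47:8333
  48:9370  49:8923  50:11148  51:2485  52:843  53:3205  54:7374  55:5317
  56:11828  57:6611  58:6922  59:8773  60:11319  61:2045  62:11147  63:10083
  64:7375  65:9972  66:5296  67:12097  68:9000  69:1993  70:1894  71:6663
  72:3922  73:12193  74:2519  75:12077  76:1671  77:10103  78:2451  79:1862
  80:4739  81:4645  82:8183  83:9541  84:8483  85:9199  86:9363  87:844
  88:7860  89:842  90:10803  91:1653  92:12084  93:9750  94:1138  95:4094
  96:4155  97:6291  98:12188  99:3750  100:7978  101:11000  102:11966  103:11845
  104:12228  105:6155  106:4011  107:9886  108:9315  109:10211  110:2818
Giant step factor: 4655^(-111) ≡ 559 (mod 12253).
Scan 3763·559^i mod 12253 for i = 0, 1, …:
  i=0: 3763   i=1: 8254   i=2: 6858   i=3: 10686
  i=4: 6263   i=5: 8912   i=6: 7090   i=7: 5591
  i=8: 854   i=9: 11772     …   i=39: 10189
  i=40: 10259
Match at i=40, j=13: n = 40·111 + 13 = 4453.

4453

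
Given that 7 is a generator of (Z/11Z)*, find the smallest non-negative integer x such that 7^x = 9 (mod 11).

8

Successive powers of 7 modulo 11:
  7^0=1  7^1=7  7^2=5  7^3=2  7^4=3  7^5=10
  7^6=4  7^7=6  7^8=9
So 7^8 ≡ 9 (mod 11), giving x = 8.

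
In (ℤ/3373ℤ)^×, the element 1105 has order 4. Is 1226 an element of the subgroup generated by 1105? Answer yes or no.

no

1226 ∈ ⟨1105⟩ iff 1226^4 ≡ 1 (mod 3373), since |⟨1105⟩| = 4.
1226^4 mod 3373 = 873.
Since 873 ≠ 1, 1226 does not lie in the subgroup.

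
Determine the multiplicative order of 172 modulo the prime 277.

276

The order of 172 must divide p − 1 = 276 = 2^2 · 3 · 23.
Divisors: 1, 2, 3, 4, 6, 12, 23, 46, 69, 92, 138, 276.
Check each in increasing order: 172^1 ≡ 172;  172^2 ≡ 222;  172^3 ≡ 235;  172^4 ≡ 255;  172^6 ≡ 102;  172^12 ≡ 155;  172^23 ≡ 35;  172^46 ≡ 117;  172^69 ≡ 217;  172^92 ≡ 116;  172^138 ≡ 276;  172^276 ≡ 1.
Smallest exponent giving 1 is 276.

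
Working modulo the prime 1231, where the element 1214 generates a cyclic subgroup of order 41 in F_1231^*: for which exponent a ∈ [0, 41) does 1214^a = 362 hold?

40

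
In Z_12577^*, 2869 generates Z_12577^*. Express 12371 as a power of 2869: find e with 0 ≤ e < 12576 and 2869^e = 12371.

5903

Baby-step giant-step with m = ceil(sqrt(12576)) = 113.
Baby table (2869^j mod 12577 for j=0..112):
  0:1  1:2869  2:5803  3:9436  4:6180  5:9427  6:5513  7:7508
  8:8628  9:2196  10:11824  11:2887  12:7137  13:697  14:12527  15:7474
  16:11698  17:6126  18:5425  19:6576  20:1044  21:1910  22:8795  23:3393
  24:12496  25:6574  26:7883  27:2881  28:2500  29:3610  30:6219  31:8125
  32:5444  33:10779  34:10685  35:5116  36:445  37:6428  38:4050  39:10879
  40:8314  41:6874  42:770  43:8155  44:3475  45:8791  46:4494  47:1861
  48:6561  49:8317  50:2904  51:5602  52:11309  53:9438  54:11918  55:8456
  56:11808  57:7291  58:2328  59:645  60:1686  61:7566  62:11529  63:11768
  64:5724  65:9171  66:515  67:6026  68:7796  69:4818  70:719  71:183
  72:9370  73:5481  74:3739  75:11587  76:2092  77:2719  78:3071  79:6799
  80:11981  81:548  82:87  83:10640  84:1781  85:3427  86:9426  87:2644
  88:1705  89:11769  90:8593  91:2397  92:9951  93:12206  94:4646  95:10331
  96:8227  97:8811  98:11566  99:4728  100:6626  101:6147  102:2789  103:2669
  104:10545  105:5920  106:5530  107:5973  108:6663  109:11684  110:3691  111:12222
  112:242
Giant step factor: 2869^(-113) ≡ 687 (mod 12577).
Scan 12371·687^i mod 12577 for i = 0, 1, …:
  i=0: 12371   i=1: 9402   i=2: 7173   i=3: 10244
  i=4: 7085   i=5: 96   i=6: 3067   i=7: 6670
  i=8: 4262   i=9: 10130     …   i=51: 1304
  i=52: 2881
Match at i=52, j=27: e = 52·113 + 27 = 5903.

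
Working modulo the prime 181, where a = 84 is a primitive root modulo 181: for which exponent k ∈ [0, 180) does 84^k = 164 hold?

85

Baby-step giant-step with m = ceil(sqrt(180)) = 14.
Baby table (84^j mod 181 for j=0..13):
  0:1  1:84  2:178  3:110  4:9  5:32  6:154  7:85
  8:81  9:107  10:119  11:41  12:5  13:58
Giant step factor: 84^(-14) ≡ 12 (mod 181).
Scan 164·12^i mod 181 for i = 0, 1, …:
  i=0: 164   i=1: 158   i=2: 86   i=3: 127
  i=4: 76   i=5: 7   i=6: 84
Match at i=6, j=1: k = 6·14 + 1 = 85.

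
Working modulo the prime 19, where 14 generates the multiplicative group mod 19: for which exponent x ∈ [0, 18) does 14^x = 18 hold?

Successive powers of 14 modulo 19:
  14^0=1  14^1=14  14^2=6  14^3=8  14^4=17  14^5=10
  14^6=7  14^7=3  14^8=4  14^9=18
So 14^9 ≡ 18 (mod 19), giving x = 9.

9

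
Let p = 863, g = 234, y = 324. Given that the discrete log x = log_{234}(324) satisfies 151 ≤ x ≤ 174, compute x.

Compute 234^151 mod 863 = 825, then multiply by 234 repeatedly:
  234^151=825  234^152=601  234^153=828  234^154=440  234^155=263
  234^156=269  234^157=810  234^158=543  234^159=201  234^160=432
  234^161=117  234^162=625  234^163=403  234^164=235  234^165=621
  234^166=330  234^167=413  234^168=849  234^169=176  234^170=623
  234^171=798  234^172=324
Found 324 at exponent 172.

172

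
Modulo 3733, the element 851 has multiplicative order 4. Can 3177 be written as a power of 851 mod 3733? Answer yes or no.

⟨851⟩ has order 4; its elements mod 3733 are {1, 851, 2882, 3732}.
3177 is not in this set.

no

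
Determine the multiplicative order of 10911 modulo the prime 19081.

19080

The order of 10911 must divide p − 1 = 19080 = 2^3 · 3^2 · 5 · 53.
Divisors: 1, 2, 3, 4, 5, 6, 8, 9, 10, 12, 15, 18, 20, 24, 30, 36, 40, 45, 53, 60, 72, 90, 106, 120, 159, 180, 212, 265, 318, 360, 424, 477, 530, 636, 795, 954, 1060, 1272, 1590, 1908, 2120, 2385, 3180, 3816, 4770, 6360, 9540, 19080.
Check each in increasing order: 10911^1 ≡ 10911;  10911^2 ≡ 3562;  10911^3 ≡ 16066;  10911^4 ≡ 18060;  10911^5 ≡ 3173;  10911^6 ≡ 7669;  10911^8 ≡ 12067;  10911^9 ≡ 4137;  10911^10 ≡ 12242;  10911^12 ≡ 5919;  10911^15 ≡ 14031;  10911^18 ≡ 18193;  10911^20 ≡ 4390;  10911^24 ≡ 1845;  10911^30 ≡ 10284;  10911^36 ≡ 6223;  10911^40 ≡ 290;  10911^45 ≡ 4282;  10911^53 ≡ 18627;  10911^60 ≡ 13754;  10911^72 ≡ 10380;  10911^90 ≡ 17764;  10911^106 ≡ 15306;  10911^120 ≡ 3482;  10911^159 ≡ 15641;  10911^180 ≡ 17199;  10911^212 ≡ 16199;  10911^265 ≡ 10920;  10911^318 ≡ 3380;  10911^360 ≡ 11939;  10911^424 ≡ 5689;  10911^477 ≡ 12210;  10911^530 ≡ 9231;  10911^636 ≡ 13962;  10911^795 ≡ 16678;  10911^954 ≡ 4247;  10911^1060 ≡ 14696;  10911^1272 ≡ 5948;  10911^1590 ≡ 11947;  10911^1908 ≡ 5464;  10911^2120 ≡ 13658;  10911^2385 ≡ 8264;  10911^3180 ≡ 4929;  10911^3816 ≡ 12612;  10911^4770 ≡ 2797;  10911^6360 ≡ 4928;  10911^9540 ≡ 19080;  10911^19080 ≡ 1.
Smallest exponent giving 1 is 19080.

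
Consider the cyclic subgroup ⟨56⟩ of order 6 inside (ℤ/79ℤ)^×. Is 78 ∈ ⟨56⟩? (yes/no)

yes

⟨56⟩ has order 6; its elements mod 79 are {1, 23, 24, 55, 56, 78}.
78 is in this set.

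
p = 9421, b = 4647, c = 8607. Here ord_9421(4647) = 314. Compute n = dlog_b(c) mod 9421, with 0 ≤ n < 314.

81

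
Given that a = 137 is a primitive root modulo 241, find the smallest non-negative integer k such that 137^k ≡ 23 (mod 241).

201

Baby-step giant-step with m = ceil(sqrt(240)) = 16.
Baby table (137^j mod 241 for j=0..15):
  0:1  1:137  2:212  3:124  4:118  5:19  6:193  7:172
  8:187  9:73  10:120  11:52  12:135  13:179  14:182  15:111
Giant step factor: 137^(-16) ≡ 231 (mod 241).
Scan 23·231^i mod 241 for i = 0, 1, …:
  i=0: 23   i=1: 11   i=2: 131   i=3: 136
  i=4: 86   i=5: 104   i=6: 165   i=7: 37
  i=8: 112   i=9: 85   i=10: 114   i=11: 65
  i=12: 73
Match at i=12, j=9: k = 12·16 + 9 = 201.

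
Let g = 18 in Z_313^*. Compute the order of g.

The order of 18 must divide p − 1 = 312 = 2^3 · 3 · 13.
Divisors: 1, 2, 3, 4, 6, 8, 12, 13, 24, 26, 39, 52, 78, 104, 156, 312.
Check each in increasing order: 18^1 ≡ 18;  18^2 ≡ 11;  18^3 ≡ 198;  18^4 ≡ 121;  18^6 ≡ 79;  18^8 ≡ 243;  18^12 ≡ 294;  18^13 ≡ 284;  18^24 ≡ 48;  18^26 ≡ 215;  18^39 ≡ 25;  18^52 ≡ 214;  18^78 ≡ 312;  18^104 ≡ 98;  18^156 ≡ 1.
Smallest exponent giving 1 is 156.

156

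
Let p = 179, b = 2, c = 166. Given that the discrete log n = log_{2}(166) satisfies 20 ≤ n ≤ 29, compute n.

25

Compute 2^20 mod 179 = 173, then multiply by 2 repeatedly:
  2^20=173  2^21=167  2^22=155  2^23=131  2^24=83
  2^25=166
Found 166 at exponent 25.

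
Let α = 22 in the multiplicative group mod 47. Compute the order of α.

The order of 22 must divide p − 1 = 46 = 2 · 23.
Divisors: 1, 2, 23, 46.
Check each in increasing order: 22^1 ≡ 22;  22^2 ≡ 14;  22^23 ≡ 46;  22^46 ≡ 1.
Smallest exponent giving 1 is 46.

46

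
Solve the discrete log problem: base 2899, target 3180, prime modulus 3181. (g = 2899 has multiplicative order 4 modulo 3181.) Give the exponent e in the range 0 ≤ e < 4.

Successive powers of 2899 modulo 3181:
  2899^0=1  2899^1=2899  2899^2=3180
So 2899^2 ≡ 3180 (mod 3181), giving e = 2.

2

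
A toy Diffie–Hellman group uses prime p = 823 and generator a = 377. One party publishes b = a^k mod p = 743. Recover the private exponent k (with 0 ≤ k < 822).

Baby-step giant-step with m = ceil(sqrt(822)) = 29.
Baby table (377^j mod 823 for j=0..28):
  0:1  1:377  2:573  3:395  4:775  5:10  6:478  7:792
  8:658  9:343  10:100  11:665  12:513  13:819  14:138  15:177
  16:66  17:192  18:783  19:557  20:124  21:660  22:274  23:423
  24:632  25:417  26:16  27:271  28:115
Giant step factor: 377^(-29) ≡ 770 (mod 823).
Scan 743·770^i mod 823 for i = 0, 1, …:
  i=0: 743   i=1: 125   i=2: 782   i=3: 527
  i=4: 51   i=5: 589   i=6: 57   i=7: 271
Match at i=7, j=27: k = 7·29 + 27 = 230.

230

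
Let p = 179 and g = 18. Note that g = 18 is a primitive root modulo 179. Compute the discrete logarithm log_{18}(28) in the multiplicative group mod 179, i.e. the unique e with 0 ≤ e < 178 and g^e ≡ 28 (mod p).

9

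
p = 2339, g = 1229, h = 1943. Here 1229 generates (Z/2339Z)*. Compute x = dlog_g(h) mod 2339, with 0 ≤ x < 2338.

1645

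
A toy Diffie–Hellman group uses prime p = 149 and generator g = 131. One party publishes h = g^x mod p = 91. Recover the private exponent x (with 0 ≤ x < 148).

147

Baby-step giant-step with m = ceil(sqrt(148)) = 13.
Baby table (131^j mod 149 for j=0..12):
  0:1  1:131  2:26  3:128  4:80  5:50  6:143  7:108
  8:142  9:126  10:116  11:147  12:36
Giant step factor: 131^(-13) ≡ 106 (mod 149).
Scan 91·106^i mod 149 for i = 0, 1, …:
  i=0: 91   i=1: 110   i=2: 38   i=3: 5
  i=4: 83   i=5: 7   i=6: 146   i=7: 129
  i=8: 115   i=9: 121   i=10: 12   i=11: 80
Match at i=11, j=4: x = 11·13 + 4 = 147.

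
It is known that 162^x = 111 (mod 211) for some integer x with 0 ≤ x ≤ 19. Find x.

7

Compute 162^0 mod 211 = 1, then multiply by 162 repeatedly:
  162^0=1  162^1=162  162^2=80  162^3=89  162^4=70
  162^5=157  162^6=114  162^7=111
Found 111 at exponent 7.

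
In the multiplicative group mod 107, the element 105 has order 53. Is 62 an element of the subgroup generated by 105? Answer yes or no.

yes

62 ∈ ⟨105⟩ iff 62^53 ≡ 1 (mod 107), since |⟨105⟩| = 53.
62^53 mod 107 = 1.
Since 1 = 1, 62 lies in the subgroup.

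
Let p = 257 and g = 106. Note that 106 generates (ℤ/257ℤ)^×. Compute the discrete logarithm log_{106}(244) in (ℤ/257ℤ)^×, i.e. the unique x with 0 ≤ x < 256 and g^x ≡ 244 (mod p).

Successive powers of 106 modulo 257:
  106^0=1  106^1=106  106^2=185  106^3=78  106^4=44  106^5=38
  106^6=173  106^7=91  106^8=137  106^9=130  106^10=159  106^11=149
  106^12=117  106^13=66  106^14=57  106^15=131  106^16=8  106^17=77
  106^18=195  106^19=110  106^20=95  106^21=47  106^22=99  106^23=214
  106^24=68  106^25=12  106^26=244
So 106^26 ≡ 244 (mod 257), giving x = 26.

26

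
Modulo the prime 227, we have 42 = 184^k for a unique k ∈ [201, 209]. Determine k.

207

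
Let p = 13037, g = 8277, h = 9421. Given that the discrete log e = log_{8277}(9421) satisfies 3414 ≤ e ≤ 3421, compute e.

Compute 8277^3414 mod 13037 = 9421, then multiply by 8277 repeatedly:
  8277^3414=9421
Found 9421 at exponent 3414.

3414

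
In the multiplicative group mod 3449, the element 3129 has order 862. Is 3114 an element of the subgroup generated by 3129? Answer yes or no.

no

3114 ∈ ⟨3129⟩ iff 3114^862 ≡ 1 (mod 3449), since |⟨3129⟩| = 862.
3114^862 mod 3449 = 1122.
Since 1122 ≠ 1, 3114 does not lie in the subgroup.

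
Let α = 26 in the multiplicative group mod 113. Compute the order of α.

56

The order of 26 must divide p − 1 = 112 = 2^4 · 7.
Divisors: 1, 2, 4, 7, 8, 14, 16, 28, 56, 112.
Check each in increasing order: 26^1 ≡ 26;  26^2 ≡ 111;  26^4 ≡ 4;  26^7 ≡ 18;  26^8 ≡ 16;  26^14 ≡ 98;  26^16 ≡ 30;  26^28 ≡ 112;  26^56 ≡ 1.
Smallest exponent giving 1 is 56.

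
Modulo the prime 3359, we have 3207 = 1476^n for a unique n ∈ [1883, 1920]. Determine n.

1911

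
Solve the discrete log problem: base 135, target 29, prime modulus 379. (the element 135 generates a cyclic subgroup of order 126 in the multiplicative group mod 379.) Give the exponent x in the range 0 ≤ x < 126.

89

Baby-step giant-step with m = ceil(sqrt(126)) = 12.
Baby table (135^j mod 379 for j=0..11):
  0:1  1:135  2:33  3:286  4:331  5:342  6:311  7:295
  8:30  9:260  10:232  11:242
Giant step factor: 135^(-12) ≡ 5 (mod 379).
Scan 29·5^i mod 379 for i = 0, 1, …:
  i=0: 29   i=1: 145   i=2: 346   i=3: 214
  i=4: 312   i=5: 44   i=6: 220   i=7: 342
Match at i=7, j=5: x = 7·12 + 5 = 89.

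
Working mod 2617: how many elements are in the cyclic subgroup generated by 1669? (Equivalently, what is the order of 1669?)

1308

The order of 1669 must divide p − 1 = 2616 = 2^3 · 3 · 109.
Divisors: 1, 2, 3, 4, 6, 8, 12, 24, 109, 218, 327, 436, 654, 872, 1308, 2616.
Check each in increasing order: 1669^1 ≡ 1669;  1669^2 ≡ 1073;  1669^3 ≡ 809;  1669^4 ≡ 2466;  1669^6 ≡ 231;  1669^8 ≡ 1865;  1669^12 ≡ 1021;  1669^24 ≡ 875;  1669^109 ≡ 481;  1669^218 ≡ 1065;  1669^327 ≡ 1950;  1669^436 ≡ 1064;  1669^654 ≡ 2616;  1669^872 ≡ 1552;  1669^1308 ≡ 1.
Smallest exponent giving 1 is 1308.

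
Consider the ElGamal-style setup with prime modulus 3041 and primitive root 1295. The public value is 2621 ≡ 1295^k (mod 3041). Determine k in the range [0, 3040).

308

Baby-step giant-step with m = ceil(sqrt(3040)) = 56.
Baby table (1295^j mod 3041 for j=0..55):
  0:1  1:1295  2:1434  3:2020  4:640  5:1648  6:2419  7:375
  8:2106  9:2534  10:291  11:2802  12:677  13:907  14:739  15:2131
  16:1458  17:2690  18:1605  19:1472  20:2574  21:394  22:2383  23:2411
  24:2179  25:2798  26:1579  27:1253  28:1782  29:2612  30:948  31:2137
  32:105  33:2171  34:1561  35:2271  36:298  37:2744  38:1592  39:2883
  40:2178  41:1503  42:145  43:2274  44:1142  45:964  46:1570  47:1762
  48:1040  49:2678  50:1270  51:2510  52:2662  53:1837  54:853  55:752
Giant step factor: 1295^(-56) ≡ 2361 (mod 3041).
Scan 2621·2361^i mod 3041 for i = 0, 1, …:
  i=0: 2621   i=1: 2787   i=2: 2424   i=3: 2943
  i=4: 2779   i=5: 1782
Match at i=5, j=28: k = 5·56 + 28 = 308.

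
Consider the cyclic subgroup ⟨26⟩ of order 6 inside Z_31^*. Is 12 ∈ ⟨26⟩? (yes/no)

12 ∈ ⟨26⟩ iff 12^6 ≡ 1 (mod 31), since |⟨26⟩| = 6.
12^6 mod 31 = 2.
Since 2 ≠ 1, 12 does not lie in the subgroup.

no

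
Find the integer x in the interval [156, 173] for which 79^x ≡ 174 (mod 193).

167

Compute 79^156 mod 193 = 143, then multiply by 79 repeatedly:
  79^156=143  79^157=103  79^158=31  79^159=133  79^160=85
  79^161=153  79^162=121  79^163=102  79^164=145  79^165=68
  79^166=161  79^167=174
Found 174 at exponent 167.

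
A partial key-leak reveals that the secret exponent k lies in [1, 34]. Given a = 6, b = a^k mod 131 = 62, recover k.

20

Compute 6^1 mod 131 = 6, then multiply by 6 repeatedly:
  6^1=6  6^2=36  6^3=85  6^4=117  6^5=47
  6^6=20  6^7=120  6^8=65  6^9=128  6^10=113
  6^11=23  6^12=7  6^13=42  6^14=121  6^15=71
  6^16=33  6^17=67  6^18=9  6^19=54  6^20=62
Found 62 at exponent 20.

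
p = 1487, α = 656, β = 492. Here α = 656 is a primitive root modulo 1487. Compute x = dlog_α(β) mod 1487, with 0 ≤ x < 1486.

1437

Baby-step giant-step with m = ceil(sqrt(1486)) = 39.
Baby table (656^j mod 1487 for j=0..38):
  0:1  1:656  2:593  3:901  4:717  5:460  6:1386  7:659
  8:1074  9:1193  10:446  11:1124  12:1279  13:356  14:77  15:1441
  16:1051  17:975  18:190  19:1219  20:1145  21:185  22:913  23:1154
  24:141  25:302  26:341  27:646  28:1468  29:919  30:629  31:725
  32:1247  33:182  34:432  35:862  36:412  37:1125  38:448
Giant step factor: 656^(-39) ≡ 843 (mod 1487).
Scan 492·843^i mod 1487 for i = 0, 1, …:
  i=0: 492   i=1: 1370   i=2: 998   i=3: 1159
  i=4: 78   i=5: 326   i=6: 1210   i=7: 1435
  i=8: 774   i=9: 1176     …   i=35: 226
  i=36: 182
Match at i=36, j=33: x = 36·39 + 33 = 1437.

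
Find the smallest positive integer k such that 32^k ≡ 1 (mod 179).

The order of 32 must divide p − 1 = 178 = 2 · 89.
Divisors: 1, 2, 89, 178.
Check each in increasing order: 32^1 ≡ 32;  32^2 ≡ 129;  32^89 ≡ 178;  32^178 ≡ 1.
Smallest exponent giving 1 is 178.

178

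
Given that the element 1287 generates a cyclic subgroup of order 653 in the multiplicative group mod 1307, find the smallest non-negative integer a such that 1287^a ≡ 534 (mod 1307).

Baby-step giant-step with m = ceil(sqrt(653)) = 26.
Baby table (1287^j mod 1307 for j=0..25):
  0:1  1:1287  2:400  3:1149  4:546  5:843  6:131  7:1301
  8:120  9:214  10:948  11:645  12:170  13:521  14:36  15:587
  16:23  17:847  18:51  19:287  20:795  21:1091  22:399  23:1169
  24:146  25:1001
Giant step factor: 1287^(-26) ≡ 1033 (mod 1307).
Scan 534·1033^i mod 1307 for i = 0, 1, …:
  i=0: 534   i=1: 68   i=2: 973   i=3: 26
  i=4: 718   i=5: 625   i=6: 1274   i=7: 1200
  i=8: 564   i=9: 997     …   i=17: 260
  i=18: 645
Match at i=18, j=11: a = 18·26 + 11 = 479.

479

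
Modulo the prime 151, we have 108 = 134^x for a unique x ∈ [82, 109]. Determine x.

Compute 134^82 mod 151 = 99, then multiply by 134 repeatedly:
  134^82=99  134^83=129  134^84=72  134^85=135  134^86=121
  134^87=57  134^88=88  134^89=14  134^90=64  134^91=120
  134^92=74  134^93=101  134^94=95  134^95=46  134^96=124
  134^97=6  134^98=49  134^99=73  134^100=118  134^101=108
Found 108 at exponent 101.

101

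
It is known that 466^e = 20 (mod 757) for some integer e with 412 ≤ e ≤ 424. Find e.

417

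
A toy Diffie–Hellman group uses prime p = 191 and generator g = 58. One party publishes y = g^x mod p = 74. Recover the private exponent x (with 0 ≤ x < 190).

Baby-step giant-step with m = ceil(sqrt(190)) = 14.
Baby table (58^j mod 191 for j=0..13):
  0:1  1:58  2:117  3:101  4:128  5:166  6:78  7:131
  8:149  9:47  10:52  11:151  12:163  13:95
Giant step factor: 58^(-14) ≡ 79 (mod 191).
Scan 74·79^i mod 191 for i = 0, 1, …:
  i=0: 74   i=1: 116   i=2: 187   i=3: 66
  i=4: 57   i=5: 110   i=6: 95
Match at i=6, j=13: x = 6·14 + 13 = 97.

97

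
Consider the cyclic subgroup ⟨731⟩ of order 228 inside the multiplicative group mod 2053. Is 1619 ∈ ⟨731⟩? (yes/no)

no

1619 ∈ ⟨731⟩ iff 1619^228 ≡ 1 (mod 2053), since |⟨731⟩| = 228.
1619^228 mod 2053 = 1777.
Since 1777 ≠ 1, 1619 does not lie in the subgroup.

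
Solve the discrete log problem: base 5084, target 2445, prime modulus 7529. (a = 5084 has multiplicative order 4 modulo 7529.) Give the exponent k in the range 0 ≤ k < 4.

3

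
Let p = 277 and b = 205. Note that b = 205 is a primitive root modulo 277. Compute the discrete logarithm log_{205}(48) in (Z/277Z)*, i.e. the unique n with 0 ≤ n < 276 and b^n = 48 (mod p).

80

Baby-step giant-step with m = ceil(sqrt(276)) = 17.
Baby table (205^j mod 277 for j=0..16):
  0:1  1:205  2:198  3:148  4:147  5:219  6:21  7:150
  8:3  9:61  10:40  11:167  12:164  13:103  14:63  15:173
  16:9
Giant step factor: 205^(-17) ≡ 221 (mod 277).
Scan 48·221^i mod 277 for i = 0, 1, …:
  i=0: 48   i=1: 82   i=2: 117   i=3: 96
  i=4: 164
Match at i=4, j=12: n = 4·17 + 12 = 80.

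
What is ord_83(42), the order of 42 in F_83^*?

82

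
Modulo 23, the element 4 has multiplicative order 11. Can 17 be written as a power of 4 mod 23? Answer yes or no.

⟨4⟩ has order 11; its elements mod 23 are {1, 2, 3, 4, 6, 8, 9, 12, 13, 16, 18}.
17 is not in this set.

no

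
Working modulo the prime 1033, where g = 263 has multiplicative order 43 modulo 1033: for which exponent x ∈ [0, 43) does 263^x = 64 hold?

11

Baby-step giant-step with m = ceil(sqrt(43)) = 7.
Baby table (263^j mod 1033 for j=0..6):
  0:1  1:263  2:991  3:317  4:731  5:115  6:288
Giant step factor: 263^(-7) ≡ 996 (mod 1033).
Scan 64·996^i mod 1033 for i = 0, 1, …:
  i=0: 64   i=1: 731
Match at i=1, j=4: x = 1·7 + 4 = 11.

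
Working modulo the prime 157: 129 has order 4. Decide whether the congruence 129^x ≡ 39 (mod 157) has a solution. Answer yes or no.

⟨129⟩ has order 4; its elements mod 157 are {1, 28, 129, 156}.
39 is not in this set.

no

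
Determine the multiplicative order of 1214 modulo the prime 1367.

683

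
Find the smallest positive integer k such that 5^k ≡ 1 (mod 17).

16

The order of 5 must divide p − 1 = 16 = 2^4.
Divisors: 1, 2, 4, 8, 16.
Check each in increasing order: 5^1 ≡ 5;  5^2 ≡ 8;  5^4 ≡ 13;  5^8 ≡ 16;  5^16 ≡ 1.
Smallest exponent giving 1 is 16.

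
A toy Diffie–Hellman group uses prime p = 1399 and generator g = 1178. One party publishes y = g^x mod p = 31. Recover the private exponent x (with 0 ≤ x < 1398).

Baby-step giant-step with m = ceil(sqrt(1398)) = 38.
Baby table (1178^j mod 1399 for j=0..37):
  0:1  1:1178  2:1275  3:823  4:1386  5:75  6:213  7:493
  8:169  9:424  10:29  11:586  12:601  13:84  14:1022  15:776
  16:581  17:307  18:704  19:1104  20:841  21:206  22:641  23:1037
  24:259  25:120  26:61  27:509  28:830  29:1238  30:606  31:378
  32:402  33:694  34:516  35:682  36:370  37:771
Giant step factor: 1178^(-38) ≡ 39 (mod 1399).
Scan 31·39^i mod 1399 for i = 0, 1, …:
  i=0: 31   i=1: 1209   i=2: 984   i=3: 603
  i=4: 1133   i=5: 818   i=6: 1124   i=7: 467
  i=8: 26   i=9: 1014     …   i=22: 763
  i=23: 378
Match at i=23, j=31: x = 23·38 + 31 = 905.

905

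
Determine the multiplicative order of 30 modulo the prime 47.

46

The order of 30 must divide p − 1 = 46 = 2 · 23.
Divisors: 1, 2, 23, 46.
Check each in increasing order: 30^1 ≡ 30;  30^2 ≡ 7;  30^23 ≡ 46;  30^46 ≡ 1.
Smallest exponent giving 1 is 46.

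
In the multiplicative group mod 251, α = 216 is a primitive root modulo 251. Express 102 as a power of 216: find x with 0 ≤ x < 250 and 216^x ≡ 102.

Successive powers of 216 modulo 251:
  216^0=1  216^1=216  216^2=221  216^3=46  216^4=147  216^5=126
  216^6=108  216^7=236  216^8=23  216^9=199  216^10=63  216^11=54
  216^12=118  216^13=137  216^14=225  216^15=157  216^16=27  216^17=59
  216^18=194  216^19=238  216^20=204  216^21=139  216^22=155  216^23=97
  216^24=119  216^25=102
So 216^25 ≡ 102 (mod 251), giving x = 25.

25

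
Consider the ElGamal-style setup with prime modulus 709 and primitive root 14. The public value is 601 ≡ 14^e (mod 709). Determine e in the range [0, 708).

484

Baby-step giant-step with m = ceil(sqrt(708)) = 27.
Baby table (14^j mod 709 for j=0..26):
  0:1  1:14  2:196  3:617  4:130  5:402  6:665  7:93
  8:593  9:503  10:661  11:37  12:518  13:162  14:141  15:556
  16:694  17:499  18:605  19:671  20:177  21:351  22:660  23:23
  24:322  25:254  26:11
Giant step factor: 14^(-27) ≡ 465 (mod 709).
Scan 601·465^i mod 709 for i = 0, 1, …:
  i=0: 601   i=1: 119   i=2: 33   i=3: 456
  i=4: 49   i=5: 97   i=6: 438   i=7: 187
  i=8: 457   i=9: 514     …   i=16: 121
  i=17: 254
Match at i=17, j=25: e = 17·27 + 25 = 484.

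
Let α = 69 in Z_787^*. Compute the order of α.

The order of 69 must divide p − 1 = 786 = 2 · 3 · 131.
Divisors: 1, 2, 3, 6, 131, 262, 393, 786.
Check each in increasing order: 69^1 ≡ 69;  69^2 ≡ 39;  69^3 ≡ 330;  69^6 ≡ 294;  69^131 ≡ 408;  69^262 ≡ 407;  69^393 ≡ 786;  69^786 ≡ 1.
Smallest exponent giving 1 is 786.

786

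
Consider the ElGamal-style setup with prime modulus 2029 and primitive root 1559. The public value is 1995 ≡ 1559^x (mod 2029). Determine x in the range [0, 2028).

Baby-step giant-step with m = ceil(sqrt(2028)) = 46.
Baby table (1559^j mod 2029 for j=0..45):
  0:1  1:1559  2:1768  3:930  4:1164  5:750  6:546  7:1063
  8:1553  9:530  10:467  11:1671  12:1882  13:104  14:1845  15:1262
  16:1357  17:1345  18:898  19:2001  20:986  21:1221  22:337  23:1901
  24:1319  25:944  26:671  27:1154  28:1392  29:1127  30:1908  31:58
  32:1146  33:1094  34:1186  35:555  36:891  37:1233  38:784  39:798
  40:305  41:709  42:1555  43:1619  44:1974  45:1502
Giant step factor: 1559^(-46) ≡ 574 (mod 2029).
Scan 1995·574^i mod 2029 for i = 0, 1, …:
  i=0: 1995   i=1: 774   i=2: 1954   i=3: 1588
  i=4: 491   i=5: 1832   i=6: 546
Match at i=6, j=6: x = 6·46 + 6 = 282.

282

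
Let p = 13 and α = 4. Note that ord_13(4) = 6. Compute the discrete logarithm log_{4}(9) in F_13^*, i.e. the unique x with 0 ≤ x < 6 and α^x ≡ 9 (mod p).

4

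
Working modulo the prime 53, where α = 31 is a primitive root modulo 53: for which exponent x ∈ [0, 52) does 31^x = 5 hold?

3

Successive powers of 31 modulo 53:
  31^0=1  31^1=31  31^2=7  31^3=5
So 31^3 ≡ 5 (mod 53), giving x = 3.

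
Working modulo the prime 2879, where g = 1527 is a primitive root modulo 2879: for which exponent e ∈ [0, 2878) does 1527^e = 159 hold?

1390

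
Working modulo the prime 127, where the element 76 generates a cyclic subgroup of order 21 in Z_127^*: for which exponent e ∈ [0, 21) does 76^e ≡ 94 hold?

Successive powers of 76 modulo 127:
  76^0=1  76^1=76  76^2=61  76^3=64  76^4=38  76^5=94
So 76^5 ≡ 94 (mod 127), giving e = 5.

5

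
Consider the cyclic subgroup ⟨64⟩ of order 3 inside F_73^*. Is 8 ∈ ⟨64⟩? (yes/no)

yes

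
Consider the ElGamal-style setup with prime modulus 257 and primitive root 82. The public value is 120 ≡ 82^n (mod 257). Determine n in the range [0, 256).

152

Baby-step giant-step with m = ceil(sqrt(256)) = 16.
Baby table (82^j mod 257 for j=0..15):
  0:1  1:82  2:42  3:103  4:222  5:214  6:72  7:250
  8:197  9:220  10:50  11:245  12:44  13:10  14:49  15:163
Giant step factor: 82^(-16) ≡ 129 (mod 257).
Scan 120·129^i mod 257 for i = 0, 1, …:
  i=0: 120   i=1: 60   i=2: 30   i=3: 15
  i=4: 136   i=5: 68   i=6: 34   i=7: 17
  i=8: 137   i=9: 197
Match at i=9, j=8: n = 9·16 + 8 = 152.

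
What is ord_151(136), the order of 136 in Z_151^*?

75

The order of 136 must divide p − 1 = 150 = 2 · 3 · 5^2.
Divisors: 1, 2, 3, 5, 6, 10, 15, 25, 30, 50, 75, 150.
Check each in increasing order: 136^1 ≡ 136;  136^2 ≡ 74;  136^3 ≡ 98;  136^5 ≡ 4;  136^6 ≡ 91;  136^10 ≡ 16;  136^15 ≡ 64;  136^25 ≡ 118;  136^30 ≡ 19;  136^50 ≡ 32;  136^75 ≡ 1.
Smallest exponent giving 1 is 75.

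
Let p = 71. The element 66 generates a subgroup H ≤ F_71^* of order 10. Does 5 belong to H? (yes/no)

yes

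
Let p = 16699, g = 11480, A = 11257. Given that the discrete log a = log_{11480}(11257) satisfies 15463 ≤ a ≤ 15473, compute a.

15463

Compute 11480^15463 mod 16699 = 11257, then multiply by 11480 repeatedly:
  11480^15463=11257
Found 11257 at exponent 15463.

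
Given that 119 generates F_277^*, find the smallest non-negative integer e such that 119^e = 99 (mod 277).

Baby-step giant-step with m = ceil(sqrt(276)) = 17.
Baby table (119^j mod 277 for j=0..16):
  0:1  1:119  2:34  3:168  4:48  5:172  6:247  7:31
  8:88  9:223  10:222  11:103  12:69  13:178  14:130  15:235
  16:265
Giant step factor: 119^(-17) ≡ 219 (mod 277).
Scan 99·219^i mod 277 for i = 0, 1, …:
  i=0: 99   i=1: 75   i=2: 82   i=3: 230
  i=4: 233   i=5: 59   i=6: 179   i=7: 144
  i=8: 235
Match at i=8, j=15: e = 8·17 + 15 = 151.

151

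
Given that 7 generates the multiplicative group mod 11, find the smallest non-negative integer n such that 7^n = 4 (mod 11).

6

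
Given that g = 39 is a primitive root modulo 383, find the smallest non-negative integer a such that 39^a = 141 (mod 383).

185

Baby-step giant-step with m = ceil(sqrt(382)) = 20.
Baby table (39^j mod 383 for j=0..19):
  0:1  1:39  2:372  3:337  4:121  5:123  6:201  7:179
  8:87  9:329  10:192  11:211  12:186  13:360  14:252  15:253
  16:292  17:281  18:235  19:356
Giant step factor: 39^(-20) ≡ 4 (mod 383).
Scan 141·4^i mod 383 for i = 0, 1, …:
  i=0: 141   i=1: 181   i=2: 341   i=3: 215
  i=4: 94   i=5: 376   i=6: 355   i=7: 271
  i=8: 318   i=9: 123
Match at i=9, j=5: a = 9·20 + 5 = 185.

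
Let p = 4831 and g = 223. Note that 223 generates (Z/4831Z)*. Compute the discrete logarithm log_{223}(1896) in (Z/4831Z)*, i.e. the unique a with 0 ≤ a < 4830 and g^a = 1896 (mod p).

Baby-step giant-step with m = ceil(sqrt(4830)) = 70.
Baby table (223^j mod 4831 for j=0..69):
  0:1  1:223  2:1419  3:2422  4:3865  5:1977  6:1250  7:3383
  8:773  9:3294  10:250  11:2609  12:2087  13:1625  14:50  15:1488
  16:3316  17:325  18:10  19:2230  20:4528  21:65  22:2  23:446
  24:2838  25:13  26:2899  27:3954  28:2500  29:1935  30:1546  31:1757
  32:500  33:387  34:4174  35:3250  36:100  37:2976  38:1801  39:650
  40:20  41:4460  42:4225  43:130  44:4  45:892  46:845  47:26
  48:967  49:3077  50:169  51:3870  52:3092  53:3514  54:1000  55:774
  56:3517  57:1669  58:200  59:1121  60:3602  61:1300  62:40  63:4089
  64:3619  65:260  66:8  67:1784  68:1690  69:52
Giant step factor: 223^(-70) ≡ 3020 (mod 4831).
Scan 1896·3020^i mod 4831 for i = 0, 1, …:
  i=0: 1896   i=1: 1185   i=2: 3760   i=3: 2350
  i=4: 261   i=5: 767   i=6: 2291   i=7: 828
  i=8: 2933   i=9: 2437     …   i=45: 4484
  i=46: 387
Match at i=46, j=33: a = 46·70 + 33 = 3253.

3253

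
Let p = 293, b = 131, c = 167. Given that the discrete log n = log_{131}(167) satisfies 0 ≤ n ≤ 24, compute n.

Compute 131^0 mod 293 = 1, then multiply by 131 repeatedly:
  131^0=1  131^1=131  131^2=167
Found 167 at exponent 2.

2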